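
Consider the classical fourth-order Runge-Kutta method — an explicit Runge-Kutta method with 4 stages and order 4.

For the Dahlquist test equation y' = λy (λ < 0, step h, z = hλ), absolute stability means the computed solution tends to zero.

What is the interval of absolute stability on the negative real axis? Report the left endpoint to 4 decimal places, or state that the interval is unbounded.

z∈(-2.7853,0).

Test eqn y'=λy, z=hλ:
  order 4, 4-stage ⇒ R(z)=1+z+z^2/2+z^3/6+z^4/24
  (e.g. R(-1.54)=0.27144, |R|=0.27144)

Solve |R(x)|<1 on ℝ⁻.
x=-1.54: |R|=0.2714
|R(-2.3)|=0.4832 |R(-1.28)|=0.3015 |R(-0.98)|=0.3818
Bisect:
  x_lo=-3.1172 |R|=1.6272  x_hi=-0.1260 |R|=0.8816
  mid=-1.62160 |R|=0.27062 →hi
  mid=-2.36942 |R|=0.53389 →hi
  mid=-2.74333 |R|=0.93856 →hi
  mid=-2.93029 |R|=1.24154 →lo
  mid=-2.83681 |R|=1.08049 →lo
  mid=-2.79007 |R|=1.00723 →lo
  mid=-2.76670 |R|=0.97233 →hi
  mid=-2.77839 |R|=0.98964 →hi
  mid=-2.78423 |R|=0.99840 →hi
  ...
  [-2.78533,-2.78514] ⇒ x*=-2.7853
Interval (-2.7853, 0).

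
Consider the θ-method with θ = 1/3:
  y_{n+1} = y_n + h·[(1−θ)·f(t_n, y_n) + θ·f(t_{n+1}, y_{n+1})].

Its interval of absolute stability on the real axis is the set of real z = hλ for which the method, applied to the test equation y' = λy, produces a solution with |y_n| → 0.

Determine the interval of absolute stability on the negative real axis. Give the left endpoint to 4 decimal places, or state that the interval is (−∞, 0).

With y'=λy (z=hλ):
  y_{n+1} = y_n + z·[2/3·y_n + 1/3·y_{n+1}] ⇒ (1 − 1/3z)y_{n+1} = (1 + 2/3z)y_n
  ⇒ R(z) = (1 + 2/3z)/(1 − 1/3z).

Solve |R(x)|<1 on ℝ⁻.
x=-1.28: |R|=0.1028
R=−1: 1+2/3x = −1+1/3x ⇒ -1/3x=2 ⇒ x=2/(-1/3)=-6.0000
Confirm numerically:
  x=-5.952: |R|=0.99464 <1
  x=-5.786: |R|=0.97564 <1
  x=-5.534: |R|=0.94539 <1
  x=-3.017: |R|=0.50424 <1
  x=-6.538: |R|=1.05641 >1
  x=-6.085: |R|=1.00936 >1
So |R|<1 on (-6.0000, 0).

z∈(-6.0000,0).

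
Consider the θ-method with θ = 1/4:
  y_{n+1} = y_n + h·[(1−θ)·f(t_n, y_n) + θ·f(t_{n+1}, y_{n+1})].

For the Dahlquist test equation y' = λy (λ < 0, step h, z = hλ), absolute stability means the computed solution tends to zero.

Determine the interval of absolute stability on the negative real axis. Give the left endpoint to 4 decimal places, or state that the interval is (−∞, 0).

z∈(-4.0000,0).

Test eqn y'=λy, z=hλ:
  y_{n+1} = y_n + z·[3/4·y_n + 1/4·y_{n+1}] ⇒ (1 − 1/4z)y_{n+1} = (1 + 3/4z)y_n
  Hence R(z) = (1 + 3/4z)/(1 − 1/4z).

Need |R(x)|<1, x<0.
x=-1.77: |R|=0.2270
R=−1: 1+3/4x = −1+1/4x ⇒ -1/2x=2 ⇒ x=2/(-1/2)=-4.0000
Confirm numerically:
  x=-3.096: |R|=0.74521 <1
  x=-2.396: |R|=0.49844 <1
  x=-2.175: |R|=0.40891 <1
  x=-4.475: |R|=1.11209 >1
  x=-4.462: |R|=1.10919 >1
  x=-4.388: |R|=1.09251 >1
Stable set (-4.0000, 0).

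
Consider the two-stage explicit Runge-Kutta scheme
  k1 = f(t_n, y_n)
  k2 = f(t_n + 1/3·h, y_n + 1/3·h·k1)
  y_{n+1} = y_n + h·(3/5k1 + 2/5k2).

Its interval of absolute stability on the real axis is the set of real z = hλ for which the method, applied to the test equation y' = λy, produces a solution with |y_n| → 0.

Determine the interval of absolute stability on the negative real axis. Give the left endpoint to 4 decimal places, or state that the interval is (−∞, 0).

z∈(-7.5000,0).

With y'=λy (z=hλ):
  k1=λy_n ⇒ h·k1=z·y_n;  k2=λ(1+1/3z)y_n ⇒ h·k2=z(1+1/3z)y_n
  y_{n+1}/y_n = 1 + 3/5z + 2/5z(1+1/3z) = 1 + z + 2/15z²
  Hence R(z) = 1 + z + 2/15z².

Need |R(x)|<1, x<0.
x=-0.95: |R|=0.1703
R=1: x+2/15x²=0 ⇒ x=−15/2=-7.5000; min R=1−1/(4·2/15)=-0.8750>−1
Confirm numerically:
  x=-5.684: |R|=0.37629 <1
  x=-5.172: |R|=0.60539 <1
  x=-4.886: |R|=0.70293 <1
  x=-8.060: |R|=1.60181 >1
  x=-8.048: |R|=1.58804 >1
Stable set (-7.5000, 0).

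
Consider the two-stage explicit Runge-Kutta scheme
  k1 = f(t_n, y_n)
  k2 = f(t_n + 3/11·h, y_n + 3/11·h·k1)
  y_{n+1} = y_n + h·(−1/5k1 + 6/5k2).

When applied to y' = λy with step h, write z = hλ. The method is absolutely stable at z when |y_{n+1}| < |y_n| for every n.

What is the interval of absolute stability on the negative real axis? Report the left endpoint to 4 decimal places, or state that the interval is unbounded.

On y'=λy, z=hλ:
  k1=λy_n ⇒ h·k1=z·y_n;  k2=λ(1+3/11z)y_n ⇒ h·k2=z(1+3/11z)y_n
  y_{n+1}/y_n = 1 − 1/5z + 6/5z(1+3/11z) = 1 + z + 18/55z²
  so R(z) = 1 + z + 18/55z².

Need |R(x)|<1, x<0.
x=-0.59: |R|=0.5239
R=1: x+18/55x²=0 ⇒ x=−55/18=-3.0556; min R=1−1/(4·18/55)=0.2361>−1
Confirm numerically:
  x=-2.792: |R|=0.75918 <1
  x=-2.627: |R|=0.63155 <1
  x=-2.196: |R|=0.38225 <1
  x=-3.505: |R|=1.51555 >1
  x=-3.486: |R|=1.49108 >1
  x=-3.306: |R|=1.27097 >1
So |R|<1 on (-3.0556, 0).

z∈(-3.0556,0).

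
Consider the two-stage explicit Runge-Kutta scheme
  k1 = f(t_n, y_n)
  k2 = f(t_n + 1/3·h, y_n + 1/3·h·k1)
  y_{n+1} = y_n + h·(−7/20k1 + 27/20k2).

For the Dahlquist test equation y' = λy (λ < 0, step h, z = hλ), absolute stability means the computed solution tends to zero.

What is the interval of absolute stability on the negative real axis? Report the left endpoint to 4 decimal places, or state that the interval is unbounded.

z∈(-2.2222,0).

With y'=λy (z=hλ):
  k1=λy_n ⇒ h·k1=z·y_n;  k2=λ(1+1/3z)y_n ⇒ h·k2=z(1+1/3z)y_n
  y_{n+1}/y_n = 1 − 7/20z + 27/20z(1+1/3z) = 1 + z + 9/20z²
  so R(z) = 1 + z + 9/20z².

Solve |R(x)|<1 on ℝ⁻.
x=-0.36: |R|=0.6983
R=1: x+9/20x²=0 ⇒ x=−20/9=-2.2222; min R=1−1/(4·9/20)=0.4444>−1
Confirm numerically:
  x=-2.030: |R|=0.82440 <1
  x=-2.022: |R|=0.81782 <1
  x=-1.654: |R|=0.57707 <1
  x=-1.295: |R|=0.45966 <1
  x=-2.783: |R|=1.70229 >1
  x=-2.673: |R|=1.54222 >1
  x=-2.456: |R|=1.25837 >1
Stable set (-2.2222, 0).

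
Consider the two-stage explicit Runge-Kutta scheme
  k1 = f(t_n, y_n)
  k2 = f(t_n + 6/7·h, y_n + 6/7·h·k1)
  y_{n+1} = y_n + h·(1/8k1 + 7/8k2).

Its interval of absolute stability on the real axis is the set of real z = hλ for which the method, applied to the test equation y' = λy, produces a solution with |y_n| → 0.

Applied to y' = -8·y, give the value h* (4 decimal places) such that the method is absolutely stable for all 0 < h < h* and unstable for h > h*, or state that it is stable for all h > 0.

(-1.3333,0); λ=-8 ⇒ h* = (4/3)/8 = 0.1667.

On y'=λy, z=hλ:
  k1=λy_n ⇒ h·k1=z·y_n;  k2=λ(1+6/7z)y_n ⇒ h·k2=z(1+6/7z)y_n
  y_{n+1}/y_n = 1 + 1/8z + 7/8z(1+6/7z) = 1 + z + 3/4z²
  R(z) = 1 + z + 3/4z².

Need |R(x)|<1, x<0.
x=-1.24: |R|=0.9132
R=1: x+3/4x²=0 ⇒ x=−4/3=-1.3333; min R=1−1/(4·3/4)=0.6667>−1
Confirm numerically:
  x=-1.093: |R|=0.80299 <1
  x=-0.841: |R|=0.68946 <1
  x=-0.633: |R|=0.66752 <1
  x=-1.832: |R|=1.68517 >1
  x=-1.485: |R|=1.16892 >1
Stable set (-1.3333, 0).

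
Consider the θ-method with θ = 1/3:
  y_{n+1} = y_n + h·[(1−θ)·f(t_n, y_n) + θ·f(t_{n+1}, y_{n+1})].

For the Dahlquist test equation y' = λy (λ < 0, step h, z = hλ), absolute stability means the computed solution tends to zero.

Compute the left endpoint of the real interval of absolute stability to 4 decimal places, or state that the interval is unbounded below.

left endpoint -6.0000.

With y'=λy (z=hλ):
  y_{n+1} = y_n + z·[2/3·y_n + 1/3·y_{n+1}] ⇒ (1 − 1/3z)y_{n+1} = (1 + 2/3z)y_n
  Hence R(z) = (1 + 2/3z)/(1 − 1/3z).

Boundary: |R(x)|=1, x<0.
x=-1.58: |R|=0.0349
R=−1: 1+2/3x = −1+1/3x ⇒ -1/3x=2 ⇒ x=2/(-1/3)=-6.0000
Confirm numerically:
  x=-5.946: |R|=0.99396 <1
  x=-4.415: |R|=0.78624 <1
  x=-3.979: |R|=0.71042 <1
  x=-3.101: |R|=0.52483 <1
  x=-6.317: |R|=1.03402 >1
  x=-6.202: |R|=1.02195 >1
  x=-6.101: |R|=1.01110 >1
So |R|<1 on (-6.0000, 0).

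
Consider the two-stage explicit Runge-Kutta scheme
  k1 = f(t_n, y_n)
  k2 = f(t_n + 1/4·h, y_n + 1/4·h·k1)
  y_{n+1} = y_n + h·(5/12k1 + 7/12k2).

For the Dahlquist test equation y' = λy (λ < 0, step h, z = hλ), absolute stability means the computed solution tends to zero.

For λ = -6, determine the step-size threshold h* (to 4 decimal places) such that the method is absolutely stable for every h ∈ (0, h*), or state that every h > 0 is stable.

On y'=λy, z=hλ:
  k1=λy_n ⇒ h·k1=z·y_n;  k2=λ(1+1/4z)y_n ⇒ h·k2=z(1+1/4z)y_n
  y_{n+1}/y_n = 1 + 5/12z + 7/12z(1+1/4z) = 1 + z + 7/48z²
  so R(z) = 1 + z + 7/48z².

Find x<0 with |R(x)|<1.
x=-0.88: |R|=0.2329
R=1: x+7/48x²=0 ⇒ x=−48/7=-6.8571; min R=1−1/(4·7/48)=-0.7143>−1
Confirm numerically:
  x=-5.578: |R|=0.04053 <1
  x=-5.434: |R|=0.12778 <1
  x=-5.166: |R|=0.27406 <1
  x=-4.393: |R|=0.57864 <1
  x=-7.111: |R|=1.26326 >1
  x=-7.031: |R|=1.17827 >1
  x=-6.915: |R|=1.05835 >1
Interval (-6.8571, 0).

(-6.8571,0); λ=-6 ⇒ h* = (48/7)/6 = 1.1429.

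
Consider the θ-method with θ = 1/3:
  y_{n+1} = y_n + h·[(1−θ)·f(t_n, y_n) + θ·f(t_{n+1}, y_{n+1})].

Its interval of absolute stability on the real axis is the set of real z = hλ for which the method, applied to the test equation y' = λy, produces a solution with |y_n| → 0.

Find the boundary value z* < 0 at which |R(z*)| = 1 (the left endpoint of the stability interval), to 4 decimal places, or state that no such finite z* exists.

On y'=λy, z=hλ:
  y_{n+1} = y_n + z·[2/3·y_n + 1/3·y_{n+1}] ⇒ (1 − 1/3z)y_{n+1} = (1 + 2/3z)y_n
  ⇒ R(z) = (1 + 2/3z)/(1 − 1/3z).

Need |R(x)|<1, x<0.
x=-1.49: |R|=0.0045
R=−1: 1+2/3x = −1+1/3x ⇒ -1/3x=2 ⇒ x=2/(-1/3)=-6.0000
Confirm numerically:
  x=-5.754: |R|=0.97190 <1
  x=-5.747: |R|=0.97108 <1
  x=-5.334: |R|=0.92009 <1
  x=-2.803: |R|=0.44908 <1
  x=-6.551: |R|=1.05769 >1
  x=-6.222: |R|=1.02407 >1
  x=-6.156: |R|=1.01704 >1
Stable set (-6.0000, 0).

z* = -6.0000.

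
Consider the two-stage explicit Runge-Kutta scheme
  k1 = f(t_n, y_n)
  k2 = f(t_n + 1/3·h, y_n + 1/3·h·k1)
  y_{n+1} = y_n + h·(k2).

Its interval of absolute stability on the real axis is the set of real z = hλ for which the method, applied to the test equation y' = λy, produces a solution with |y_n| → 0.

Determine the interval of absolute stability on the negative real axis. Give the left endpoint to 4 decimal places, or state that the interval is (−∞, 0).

On y'=λy, z=hλ:
  k1=λy_n ⇒ h·k1=z·y_n;  k2=λ(1+1/3z)y_n ⇒ h·k2=z(1+1/3z)y_n
  y_{n+1}/y_n = 1 + z(1+1/3z) = 1 + z + 1/3z²
  ⇒ R(z) = 1 + z + 1/3z².

Solve |R(x)|<1 on ℝ⁻.
x=-1.15: |R|=0.2908
R=1: x+1/3x²=0 ⇒ x=−3=-3.0000; min R=1−1/(4·1/3)=0.2500>−1
Confirm numerically:
  x=-2.878: |R|=0.88296 <1
  x=-2.862: |R|=0.86835 <1
  x=-1.334: |R|=0.25919 <1
  x=-3.392: |R|=1.44322 >1
  x=-3.196: |R|=1.20881 >1
Interval (-3.0000, 0).

z∈(-3.0000,0).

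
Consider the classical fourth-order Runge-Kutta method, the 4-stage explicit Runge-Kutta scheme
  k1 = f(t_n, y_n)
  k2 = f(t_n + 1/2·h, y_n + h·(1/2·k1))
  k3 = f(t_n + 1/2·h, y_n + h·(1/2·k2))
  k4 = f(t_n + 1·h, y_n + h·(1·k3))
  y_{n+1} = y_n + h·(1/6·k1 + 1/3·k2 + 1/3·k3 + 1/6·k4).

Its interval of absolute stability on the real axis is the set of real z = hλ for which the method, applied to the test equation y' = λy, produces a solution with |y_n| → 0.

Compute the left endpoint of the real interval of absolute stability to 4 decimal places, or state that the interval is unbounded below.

z* = -2.7853.

Test eqn y'=λy, z=hλ:
  order 4, 4-stage ⇒ R(z)=1+z+z^2/2+z^3/6+z^4/24
  (e.g. R(-1.28)=0.30152, |R|=0.30152)

Boundary: |R(x)|=1, x<0.
x=-1.28: |R|=0.3015
|R(-2.86)|=1.1186 |R(-2.25)|=0.4507 |R(-1.3)|=0.2978
Bisect:
  x_lo=-3.2710 |R|=2.0158  x_hi=-0.1859 |R|=0.8304
  mid=-1.72847 |R|=0.27658 →hi
  mid=-2.49976 |R|=0.64820 →hi
  mid=-2.88540 |R|=1.16172 →lo
  mid=-2.69258 |R|=0.86898 →hi
  mid=-2.78899 |R|=1.00558 →lo
  mid=-2.74078 |R|=0.93494 →hi
  mid=-2.76488 |R|=0.96966 →hi
  mid=-2.77693 |R|=0.98747 →hi
  mid=-2.78296 |R|=0.99649 →hi
  mid=-2.78597 |R|=1.00103 →lo
  ...
  [-2.78541,-2.78522] ⇒ x*=-2.7853
Stable set (-2.7853, 0).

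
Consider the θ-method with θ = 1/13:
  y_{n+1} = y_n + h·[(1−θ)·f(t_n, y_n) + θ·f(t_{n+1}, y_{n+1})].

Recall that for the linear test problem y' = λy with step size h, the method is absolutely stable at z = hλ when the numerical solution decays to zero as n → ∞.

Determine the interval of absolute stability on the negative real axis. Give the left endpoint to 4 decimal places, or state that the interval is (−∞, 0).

Set f=λy, z=hλ:
  y_{n+1} = y_n + z·[12/13·y_n + 1/13·y_{n+1}] ⇒ (1 − 1/13z)y_{n+1} = (1 + 12/13z)y_n
  R(z) = (1 + 12/13z)/(1 − 1/13z).

Solve |R(x)|<1 on ℝ⁻.
x=-1.66: |R|=0.4720
R=−1: 1+12/13x = −1+1/13x ⇒ -11/13x=2 ⇒ x=2/(-11/13)=-2.3636
Confirm numerically:
  x=-1.802: |R|=0.58262 <1
  x=-1.788: |R|=0.57181 <1
  x=-1.656: |R|=0.46889 <1
  x=-1.276: |R|=0.16195 <1
  x=-2.860: |R|=1.34426 >1
  x=-2.780: |R|=1.29024 >1
So |R|<1 on (-2.3636, 0).

z∈(-2.3636,0).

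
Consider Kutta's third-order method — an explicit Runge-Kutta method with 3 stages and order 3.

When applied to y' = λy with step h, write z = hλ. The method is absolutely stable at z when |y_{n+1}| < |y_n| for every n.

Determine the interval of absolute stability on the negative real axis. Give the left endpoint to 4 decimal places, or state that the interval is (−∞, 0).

On y'=λy, z=hλ:
  order 3, 3-stage ⇒ R(z)=1+z+z^2/2+z^3/6
  (e.g. R(-0.97)=0.34834, |R|=0.34834)

Boundary: |R(x)|=1, x<0.
x=-0.97: |R|=0.3483
|R(-2.2)|=0.5547 |R(-2.02)|=0.3535 |R(-0.91)|=0.3785
Bisect:
  x_lo=-3.0344 |R|=2.0871  x_hi=-0.0869 |R|=0.9167
  mid=-1.56065 |R|=0.02364 →hi
  mid=-2.29750 |R|=0.67947 →hi
  mid=-2.66593 |R|=1.27020 →lo
  mid=-2.48171 |R|=0.94970 →hi
  mid=-2.57382 |R|=1.10328 →lo
  mid=-2.52777 |R|=1.02487 →lo
  mid=-2.50474 |R|=0.98688 →hi
  mid=-2.51625 |R|=1.00578 →lo
  mid=-2.51050 |R|=0.99630 →hi
  ...
  [-2.51283,-2.51265] ⇒ x*=-2.5127
Interval (-2.5127, 0).

z∈(-2.5127,0).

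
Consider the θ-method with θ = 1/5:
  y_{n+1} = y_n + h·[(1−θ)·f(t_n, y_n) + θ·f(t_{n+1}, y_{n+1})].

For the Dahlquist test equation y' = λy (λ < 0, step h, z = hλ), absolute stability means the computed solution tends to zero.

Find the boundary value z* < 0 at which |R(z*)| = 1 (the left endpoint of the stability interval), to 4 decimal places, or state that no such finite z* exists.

On y'=λy, z=hλ:
  y_{n+1} = y_n + z·[4/5·y_n + 1/5·y_{n+1}] ⇒ (1 − 1/5z)y_{n+1} = (1 + 4/5z)y_n
  Hence R(z) = (1 + 4/5z)/(1 − 1/5z).

Boundary: |R(x)|=1, x<0.
x=-0.75: |R|=0.3478
R=−1: 1+4/5x = −1+1/5x ⇒ -3/5x=2 ⇒ x=2/(-3/5)=-3.3333
Confirm numerically:
  x=-3.149: |R|=0.93214 <1
  x=-2.498: |R|=0.66578 <1
  x=-1.482: |R|=0.14317 <1
  x=-3.833: |R|=1.16970 >1
  x=-3.757: |R|=1.14514 >1
  x=-3.616: |R|=1.09842 >1
So |R|<1 on (-3.3333, 0).

z* = -3.3333.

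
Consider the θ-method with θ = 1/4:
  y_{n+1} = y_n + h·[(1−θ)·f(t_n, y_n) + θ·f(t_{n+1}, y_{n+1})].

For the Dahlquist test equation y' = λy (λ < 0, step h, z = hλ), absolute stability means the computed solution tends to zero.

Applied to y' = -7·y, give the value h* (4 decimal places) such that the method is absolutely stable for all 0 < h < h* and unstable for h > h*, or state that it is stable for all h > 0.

Test eqn y'=λy, z=hλ:
  y_{n+1} = y_n + z·[3/4·y_n + 1/4·y_{n+1}] ⇒ (1 − 1/4z)y_{n+1} = (1 + 3/4z)y_n
  R(z) = (1 + 3/4z)/(1 − 1/4z).

Need |R(x)|<1, x<0.
x=-0.91: |R|=0.2587
R=−1: 1+3/4x = −1+1/4x ⇒ -1/2x=2 ⇒ x=2/(-1/2)=-4.0000
Confirm numerically:
  x=-3.493: |R|=0.86467 <1
  x=-2.452: |R|=0.52015 <1
  x=-2.179: |R|=0.41058 <1
  x=-2.073: |R|=0.36539 <1
  x=-4.552: |R|=1.12909 >1
  x=-4.424: |R|=1.10066 >1
Stable set (-4.0000, 0).

(-4.0000,0); λ=-7 ⇒ h* = (4)/7 = 0.5714.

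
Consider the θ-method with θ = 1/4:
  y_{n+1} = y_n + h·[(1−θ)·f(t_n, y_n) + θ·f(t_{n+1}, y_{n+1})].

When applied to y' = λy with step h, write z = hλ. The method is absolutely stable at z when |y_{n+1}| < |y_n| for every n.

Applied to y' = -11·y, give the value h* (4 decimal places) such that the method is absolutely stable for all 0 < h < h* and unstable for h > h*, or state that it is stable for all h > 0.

With y'=λy (z=hλ):
  y_{n+1} = y_n + z·[3/4·y_n + 1/4·y_{n+1}] ⇒ (1 − 1/4z)y_{n+1} = (1 + 3/4z)y_n
  so R(z) = (1 + 3/4z)/(1 − 1/4z).

Find x<0 with |R(x)|<1.
x=-1.44: |R|=0.0588
R=−1: 1+3/4x = −1+1/4x ⇒ -1/2x=2 ⇒ x=2/(-1/2)=-4.0000
Confirm numerically:
  x=-3.477: |R|=0.86010 <1
  x=-2.784: |R|=0.64151 <1
  x=-2.509: |R|=0.54187 <1
  x=-4.472: |R|=1.11143 >1
  x=-4.469: |R|=1.11076 >1
  x=-4.126: |R|=1.03101 >1
So |R|<1 on (-4.0000, 0).

(-4.0000,0); λ=-11 ⇒ h* = (4)/11 = 0.3636.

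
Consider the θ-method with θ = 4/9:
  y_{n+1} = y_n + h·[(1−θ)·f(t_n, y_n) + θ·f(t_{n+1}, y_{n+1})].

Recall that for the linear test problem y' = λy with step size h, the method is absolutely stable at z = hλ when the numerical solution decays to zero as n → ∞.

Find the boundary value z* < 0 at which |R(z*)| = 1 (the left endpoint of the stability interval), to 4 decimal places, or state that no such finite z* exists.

left endpoint -18.0000.

On y'=λy, z=hλ:
  y_{n+1} = y_n + z·[5/9·y_n + 4/9·y_{n+1}] ⇒ (1 − 4/9z)y_{n+1} = (1 + 5/9z)y_n
  ⇒ R(z) = (1 + 5/9z)/(1 − 4/9z).

Solve |R(x)|<1 on ℝ⁻.
x=-1.19: |R|=0.2217
R=−1: 1+5/9x = −1+4/9x ⇒ -1/9x=2 ⇒ x=2/(-1/9)=-18.0000
Confirm numerically:
  x=-16.886: |R|=0.98545 <1
  x=-15.519: |R|=0.96509 <1
  x=-14.370: |R|=0.94540 <1
  x=-18.442: |R|=1.00534 >1
  x=-18.042: |R|=1.00052 >1
So |R|<1 on (-18.0000, 0).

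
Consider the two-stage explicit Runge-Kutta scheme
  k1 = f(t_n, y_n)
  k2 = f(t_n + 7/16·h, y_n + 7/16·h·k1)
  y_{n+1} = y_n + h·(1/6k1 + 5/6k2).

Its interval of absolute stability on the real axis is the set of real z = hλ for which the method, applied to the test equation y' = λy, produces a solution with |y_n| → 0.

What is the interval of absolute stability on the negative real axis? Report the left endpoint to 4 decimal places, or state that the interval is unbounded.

Set f=λy, z=hλ:
  k1=λy_n ⇒ h·k1=z·y_n;  k2=λ(1+7/16z)y_n ⇒ h·k2=z(1+7/16z)y_n
  y_{n+1}/y_n = 1 + 1/6z + 5/6z(1+7/16z) = 1 + z + 35/96z²
  ⇒ R(z) = 1 + z + 35/96z².

Solve |R(x)|<1 on ℝ⁻.
x=-1.67: |R|=0.3468
R=1: x+35/96x²=0 ⇒ x=−96/35=-2.7429; min R=1−1/(4·35/96)=0.3143>−1
Confirm numerically:
  x=-1.607: |R|=0.33452 <1
  x=-1.393: |R|=0.31446 <1
  x=-1.282: |R|=0.31720 <1
  x=-1.219: |R|=0.32276 <1
  x=-3.175: |R|=1.50023 >1
  x=-3.023: |R|=1.30876 >1
Stable set (-2.7429, 0).

z∈(-2.7429,0).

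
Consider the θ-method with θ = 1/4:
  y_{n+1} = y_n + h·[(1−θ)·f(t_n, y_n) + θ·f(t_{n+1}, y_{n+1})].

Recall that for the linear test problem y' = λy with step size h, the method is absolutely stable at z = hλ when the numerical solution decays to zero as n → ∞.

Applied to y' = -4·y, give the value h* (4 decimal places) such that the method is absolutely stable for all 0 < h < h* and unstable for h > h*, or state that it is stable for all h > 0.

(-4.0000,0); λ=-4 ⇒ h* = (4)/4 = 1.0000.

Test eqn y'=λy, z=hλ:
  y_{n+1} = y_n + z·[3/4·y_n + 1/4·y_{n+1}] ⇒ (1 − 1/4z)y_{n+1} = (1 + 3/4z)y_n
  ⇒ R(z) = (1 + 3/4z)/(1 − 1/4z).

Find x<0 with |R(x)|<1.
x=-1.18: |R|=0.0888
R=−1: 1+3/4x = −1+1/4x ⇒ -1/2x=2 ⇒ x=2/(-1/2)=-4.0000
Confirm numerically:
  x=-3.177: |R|=0.77066 <1
  x=-2.971: |R|=0.70478 <1
  x=-2.867: |R|=0.67002 <1
  x=-1.780: |R|=0.23183 <1
  x=-4.523: |R|=1.12273 >1
  x=-4.489: |R|=1.11521 >1
Interval (-4.0000, 0).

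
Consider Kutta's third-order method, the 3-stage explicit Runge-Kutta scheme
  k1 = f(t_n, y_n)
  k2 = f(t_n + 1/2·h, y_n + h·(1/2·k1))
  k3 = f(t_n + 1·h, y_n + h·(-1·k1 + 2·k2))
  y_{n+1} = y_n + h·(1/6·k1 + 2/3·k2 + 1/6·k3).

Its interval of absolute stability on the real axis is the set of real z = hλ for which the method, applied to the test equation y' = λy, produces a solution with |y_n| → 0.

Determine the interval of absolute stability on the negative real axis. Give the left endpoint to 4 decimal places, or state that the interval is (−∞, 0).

Test eqn y'=λy, z=hλ:
  order 3, 3-stage ⇒ R(z)=1+z+z^2/2+z^3/6
  (e.g. R(-0.52)=0.59177, |R|=0.59177)

Solve |R(x)|<1 on ℝ⁻.
x=-0.52: |R|=0.5918
|R(-2.9)|=1.7598 |R(-2.26)|=0.6301 |R(-0.74)|=0.4663
Bisect:
  x_lo=-3.2380 |R|=2.6540  x_hi=-0.3200 |R|=0.7258
  mid=-1.77901 |R|=0.13496 →hi
  mid=-2.50853 |R|=0.99308 →hi
  mid=-2.87329 |R|=1.69894 →lo
  mid=-2.69091 |R|=1.31789 →lo
  mid=-2.59972 |R|=1.14883 →lo
  mid=-2.55412 |R|=1.06934 →lo
  mid=-2.53133 |R|=1.03081 →lo
  mid=-2.51993 |R|=1.01185 →lo
  ...
  [-2.51280,-2.51262] ⇒ x*=-2.5127
Stable set (-2.5127, 0).

(-2.5127, 0).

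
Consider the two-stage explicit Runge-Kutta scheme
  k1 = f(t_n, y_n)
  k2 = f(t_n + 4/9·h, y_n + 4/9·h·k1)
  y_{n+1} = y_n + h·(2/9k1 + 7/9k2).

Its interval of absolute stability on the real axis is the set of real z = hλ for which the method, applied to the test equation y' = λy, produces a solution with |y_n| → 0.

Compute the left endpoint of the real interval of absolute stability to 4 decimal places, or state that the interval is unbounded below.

left endpoint -2.8929.

Test eqn y'=λy, z=hλ:
  k1=λy_n ⇒ h·k1=z·y_n;  k2=λ(1+4/9z)y_n ⇒ h·k2=z(1+4/9z)y_n
  y_{n+1}/y_n = 1 + 2/9z + 7/9z(1+4/9z) = 1 + z + 28/81z²
  Hence R(z) = 1 + z + 28/81z².

Boundary: |R(x)|=1, x<0.
x=-0.63: |R|=0.5072
R=1: x+28/81x²=0 ⇒ x=−81/28=-2.8929; min R=1−1/(4·28/81)=0.2768>−1
Confirm numerically:
  x=-2.791: |R|=0.90173 <1
  x=-2.526: |R|=0.67967 <1
  x=-2.055: |R|=0.40481 <1
  x=-3.275: |R|=1.43262 >1
  x=-3.032: |R|=1.14584 >1
Stable set (-2.8929, 0).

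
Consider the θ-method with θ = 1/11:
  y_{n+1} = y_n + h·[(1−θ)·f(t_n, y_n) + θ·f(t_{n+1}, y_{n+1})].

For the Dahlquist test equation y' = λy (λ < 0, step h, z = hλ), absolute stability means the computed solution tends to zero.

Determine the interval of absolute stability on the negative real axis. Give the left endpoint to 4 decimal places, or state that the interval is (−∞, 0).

On y'=λy, z=hλ:
  y_{n+1} = y_n + z·[10/11·y_n + 1/11·y_{n+1}] ⇒ (1 − 1/11z)y_{n+1} = (1 + 10/11z)y_n
  ⇒ R(z) = (1 + 10/11z)/(1 − 1/11z).

Boundary: |R(x)|=1, x<0.
x=-0.57: |R|=0.4581
R=−1: 1+10/11x = −1+1/11x ⇒ -9/11x=2 ⇒ x=2/(-9/11)=-2.4444
Confirm numerically:
  x=-1.697: |R|=0.47019 <1
  x=-1.695: |R|=0.46869 <1
  x=-1.256: |R|=0.12728 <1
  x=-2.761: |R|=1.20703 >1
  x=-2.479: |R|=1.02307 >1
Interval (-2.4444, 0).

z∈(-2.4444,0).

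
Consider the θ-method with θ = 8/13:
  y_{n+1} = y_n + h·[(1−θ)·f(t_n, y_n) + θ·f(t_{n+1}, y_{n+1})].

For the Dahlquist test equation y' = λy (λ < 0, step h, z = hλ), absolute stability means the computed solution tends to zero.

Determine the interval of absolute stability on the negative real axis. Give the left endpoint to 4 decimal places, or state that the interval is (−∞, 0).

Test eqn y'=λy, z=hλ:
  y_{n+1} = y_n + z·[5/13·y_n + 8/13·y_{n+1}] ⇒ (1 − 8/13z)y_{n+1} = (1 + 5/13z)y_n
  so R(z) = (1 + 5/13z)/(1 − 8/13z).

Boundary: |R(x)|=1, x<0.
x=-1.58: |R|=0.1989
x=-2: |R|=0.1034
x=-10: |R|=0.3978
x=-100: |R|=0.5990
θ=8/13≥1/2 ⇒ |1+5/13x|<|1−8/13x| ∀x<0 ⇒ stable on all of ℝ⁻.

(−∞, 0) — no finite endpoint.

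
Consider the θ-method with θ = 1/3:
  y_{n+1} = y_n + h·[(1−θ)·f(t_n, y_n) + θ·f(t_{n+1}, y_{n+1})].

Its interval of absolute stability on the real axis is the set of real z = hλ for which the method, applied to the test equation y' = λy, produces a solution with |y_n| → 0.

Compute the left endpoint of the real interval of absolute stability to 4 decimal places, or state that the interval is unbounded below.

left endpoint -6.0000.

Set f=λy, z=hλ:
  y_{n+1} = y_n + z·[2/3·y_n + 1/3·y_{n+1}] ⇒ (1 − 1/3z)y_{n+1} = (1 + 2/3z)y_n
  ⇒ R(z) = (1 + 2/3z)/(1 − 1/3z).

Need |R(x)|<1, x<0.
x=-1.71: |R|=0.0892
R=−1: 1+2/3x = −1+1/3x ⇒ -1/3x=2 ⇒ x=2/(-1/3)=-6.0000
Confirm numerically:
  x=-4.779: |R|=0.84304 <1
  x=-4.003: |R|=0.71484 <1
  x=-3.362: |R|=0.58535 <1
  x=-6.103: |R|=1.01131 >1
  x=-6.098: |R|=1.01077 >1
So |R|<1 on (-6.0000, 0).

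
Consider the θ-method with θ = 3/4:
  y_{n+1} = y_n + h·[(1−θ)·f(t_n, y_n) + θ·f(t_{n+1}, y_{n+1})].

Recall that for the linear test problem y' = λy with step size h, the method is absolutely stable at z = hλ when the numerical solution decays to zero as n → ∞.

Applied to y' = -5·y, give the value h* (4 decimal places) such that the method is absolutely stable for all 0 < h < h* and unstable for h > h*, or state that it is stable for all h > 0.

interval (−∞, 0). Any h>0 works for λ=-5.

With y'=λy (z=hλ):
  y_{n+1} = y_n + z·[1/4·y_n + 3/4·y_{n+1}] ⇒ (1 − 3/4z)y_{n+1} = (1 + 1/4z)y_n
  R(z) = (1 + 1/4z)/(1 − 3/4z).

Solve |R(x)|<1 on ℝ⁻.
x=-1.53: |R|=0.2875
x=-2: |R|=0.2000
x=-10: |R|=0.1765
x=-100: |R|=0.3158
θ=3/4≥1/2 ⇒ |1+1/4x|<|1−3/4x| ∀x<0 ⇒ unbounded interval.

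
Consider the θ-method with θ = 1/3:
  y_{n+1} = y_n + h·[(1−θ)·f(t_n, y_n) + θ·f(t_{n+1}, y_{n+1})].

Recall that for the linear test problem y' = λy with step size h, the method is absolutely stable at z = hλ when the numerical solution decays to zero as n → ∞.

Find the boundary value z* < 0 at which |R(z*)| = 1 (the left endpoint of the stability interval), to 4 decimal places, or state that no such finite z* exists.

Test eqn y'=λy, z=hλ:
  y_{n+1} = y_n + z·[2/3·y_n + 1/3·y_{n+1}] ⇒ (1 − 1/3z)y_{n+1} = (1 + 2/3z)y_n
  R(z) = (1 + 2/3z)/(1 − 1/3z).

Boundary: |R(x)|=1, x<0.
x=-0.77: |R|=0.3873
R=−1: 1+2/3x = −1+1/3x ⇒ -1/3x=2 ⇒ x=2/(-1/3)=-6.0000
Confirm numerically:
  x=-5.016: |R|=0.87725 <1
  x=-4.525: |R|=0.80399 <1
  x=-4.247: |R|=0.75811 <1
  x=-6.555: |R|=1.05808 >1
  x=-6.200: |R|=1.02174 >1
Interval (-6.0000, 0).

z* = -6.0000.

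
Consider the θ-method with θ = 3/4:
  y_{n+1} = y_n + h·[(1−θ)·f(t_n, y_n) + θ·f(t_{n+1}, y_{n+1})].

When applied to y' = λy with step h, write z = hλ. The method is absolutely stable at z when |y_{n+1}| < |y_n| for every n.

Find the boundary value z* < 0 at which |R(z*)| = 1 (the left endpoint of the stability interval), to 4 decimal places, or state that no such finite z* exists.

On y'=λy, z=hλ:
  y_{n+1} = y_n + z·[1/4·y_n + 3/4·y_{n+1}] ⇒ (1 − 3/4z)y_{n+1} = (1 + 1/4z)y_n
  Hence R(z) = (1 + 1/4z)/(1 − 3/4z).

Boundary: |R(x)|=1, x<0.
x=-0.82: |R|=0.4923
x=-2: |R|=0.2000
x=-10: |R|=0.1765
x=-100: |R|=0.3158
θ=3/4≥1/2 ⇒ |1+1/4x|<|1−3/4x| ∀x<0 ⇒ unbounded interval.

(−∞, 0) — no finite endpoint.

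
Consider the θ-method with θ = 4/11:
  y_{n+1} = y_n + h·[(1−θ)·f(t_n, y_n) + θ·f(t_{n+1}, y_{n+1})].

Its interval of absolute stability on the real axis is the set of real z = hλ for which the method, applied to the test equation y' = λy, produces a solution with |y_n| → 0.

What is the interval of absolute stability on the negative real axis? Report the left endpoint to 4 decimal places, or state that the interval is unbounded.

(-7.3333, 0).

On y'=λy, z=hλ:
  y_{n+1} = y_n + z·[7/11·y_n + 4/11·y_{n+1}] ⇒ (1 − 4/11z)y_{n+1} = (1 + 7/11z)y_n
  so R(z) = (1 + 7/11z)/(1 − 4/11z).

Need |R(x)|<1, x<0.
x=-0.56: |R|=0.5347
R=−1: 1+7/11x = −1+4/11x ⇒ -3/11x=2 ⇒ x=2/(-3/11)=-7.3333
Confirm numerically:
  x=-4.680: |R|=0.73217 <1
  x=-3.960: |R|=0.62295 <1
  x=-2.988: |R|=0.43203 <1
  x=-7.706: |R|=1.02673 >1
  x=-7.616: |R|=1.02045 >1
So |R|<1 on (-7.3333, 0).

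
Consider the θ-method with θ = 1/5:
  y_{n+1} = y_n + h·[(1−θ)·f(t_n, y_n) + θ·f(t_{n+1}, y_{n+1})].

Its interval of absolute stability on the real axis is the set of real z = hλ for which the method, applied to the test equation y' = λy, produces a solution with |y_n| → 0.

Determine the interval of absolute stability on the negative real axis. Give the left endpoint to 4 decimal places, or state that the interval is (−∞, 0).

z∈(-3.3333,0).

With y'=λy (z=hλ):
  y_{n+1} = y_n + z·[4/5·y_n + 1/5·y_{n+1}] ⇒ (1 − 1/5z)y_{n+1} = (1 + 4/5z)y_n
  ⇒ R(z) = (1 + 4/5z)/(1 − 1/5z).

Solve |R(x)|<1 on ℝ⁻.
x=-1.22: |R|=0.0193
R=−1: 1+4/5x = −1+1/5x ⇒ -3/5x=2 ⇒ x=2/(-3/5)=-3.3333
Confirm numerically:
  x=-3.231: |R|=0.96270 <1
  x=-3.201: |R|=0.95159 <1
  x=-3.132: |R|=0.92573 <1
  x=-3.055: |R|=0.89634 <1
  x=-3.919: |R|=1.19700 >1
  x=-3.724: |R|=1.13434 >1
  x=-3.644: |R|=1.10782 >1
Interval (-3.3333, 0).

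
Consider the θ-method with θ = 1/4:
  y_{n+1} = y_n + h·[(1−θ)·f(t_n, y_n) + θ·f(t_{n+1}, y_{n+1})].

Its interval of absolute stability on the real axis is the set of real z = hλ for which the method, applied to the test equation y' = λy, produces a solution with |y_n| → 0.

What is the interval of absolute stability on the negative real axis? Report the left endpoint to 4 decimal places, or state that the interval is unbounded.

On y'=λy, z=hλ:
  y_{n+1} = y_n + z·[3/4·y_n + 1/4·y_{n+1}] ⇒ (1 − 1/4z)y_{n+1} = (1 + 3/4z)y_n
  R(z) = (1 + 3/4z)/(1 − 1/4z).

Boundary: |R(x)|=1, x<0.
x=-0.37: |R|=0.6613
R=−1: 1+3/4x = −1+1/4x ⇒ -1/2x=2 ⇒ x=2/(-1/2)=-4.0000
Confirm numerically:
  x=-3.479: |R|=0.86068 <1
  x=-3.014: |R|=0.71885 <1
  x=-2.807: |R|=0.64948 <1
  x=-2.641: |R|=0.59072 <1
  x=-4.430: |R|=1.10202 >1
  x=-4.267: |R|=1.06459 >1
  x=-4.159: |R|=1.03898 >1
So |R|<1 on (-4.0000, 0).

(-4.0000, 0).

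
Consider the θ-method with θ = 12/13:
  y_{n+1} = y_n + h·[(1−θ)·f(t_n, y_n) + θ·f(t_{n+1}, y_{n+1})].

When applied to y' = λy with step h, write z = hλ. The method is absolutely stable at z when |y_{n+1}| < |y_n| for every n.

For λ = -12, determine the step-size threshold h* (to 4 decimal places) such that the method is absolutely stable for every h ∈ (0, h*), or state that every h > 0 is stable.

(−∞, 0) — no finite endpoint. Any h>0 works for λ=-12.

With y'=λy (z=hλ):
  y_{n+1} = y_n + z·[1/13·y_n + 12/13·y_{n+1}] ⇒ (1 − 12/13z)y_{n+1} = (1 + 1/13z)y_n
  Hence R(z) = (1 + 1/13z)/(1 − 12/13z).

Find x<0 with |R(x)|<1.
x=-1.32: |R|=0.4050
x=-2: |R|=0.2973
x=-10: |R|=0.0226
x=-100: |R|=0.0717
θ=12/13≥1/2 ⇒ |1+1/13x|<|1−12/13x| ∀x<0 ⇒ stable on all of ℝ⁻.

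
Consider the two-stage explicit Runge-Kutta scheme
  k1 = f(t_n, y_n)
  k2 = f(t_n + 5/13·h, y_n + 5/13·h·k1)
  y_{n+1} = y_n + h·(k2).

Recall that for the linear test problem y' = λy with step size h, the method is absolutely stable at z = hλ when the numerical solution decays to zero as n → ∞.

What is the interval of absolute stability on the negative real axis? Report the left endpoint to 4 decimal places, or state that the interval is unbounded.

(-2.6000, 0).

With y'=λy (z=hλ):
  k1=λy_n ⇒ h·k1=z·y_n;  k2=λ(1+5/13z)y_n ⇒ h·k2=z(1+5/13z)y_n
  y_{n+1}/y_n = 1 + z(1+5/13z) = 1 + z + 5/13z²
  Hence R(z) = 1 + z + 5/13z².

Find x<0 with |R(x)|<1.
x=-0.47: |R|=0.6150
R=1: x+5/13x²=0 ⇒ x=−13/5=-2.6000; min R=1−1/(4·5/13)=0.3500>−1
Confirm numerically:
  x=-1.915: |R|=0.49547 <1
  x=-1.703: |R|=0.41246 <1
  x=-1.432: |R|=0.35670 <1
  x=-2.945: |R|=1.39078 >1
  x=-2.870: |R|=1.29804 >1
  x=-2.689: |R|=1.09205 >1
So |R|<1 on (-2.6000, 0).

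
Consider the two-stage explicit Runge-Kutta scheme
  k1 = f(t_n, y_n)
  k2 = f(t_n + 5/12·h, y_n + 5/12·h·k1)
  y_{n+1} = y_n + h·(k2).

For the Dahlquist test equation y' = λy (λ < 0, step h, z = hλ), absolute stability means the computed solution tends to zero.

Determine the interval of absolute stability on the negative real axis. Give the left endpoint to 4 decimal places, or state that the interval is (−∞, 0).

Set f=λy, z=hλ:
  k1=λy_n ⇒ h·k1=z·y_n;  k2=λ(1+5/12z)y_n ⇒ h·k2=z(1+5/12z)y_n
  y_{n+1}/y_n = 1 + z(1+5/12z) = 1 + z + 5/12z²
  so R(z) = 1 + z + 5/12z².

Need |R(x)|<1, x<0.
x=-1.77: |R|=0.5354
R=1: x+5/12x²=0 ⇒ x=−12/5=-2.4000; min R=1−1/(4·5/12)=0.4000>−1
Confirm numerically:
  x=-1.922: |R|=0.61720 <1
  x=-1.807: |R|=0.55352 <1
  x=-1.715: |R|=0.51051 <1
  x=-1.698: |R|=0.50334 <1
  x=-2.985: |R|=1.72759 >1
  x=-2.669: |R|=1.29915 >1
Stable set (-2.4000, 0).

(-2.4000, 0).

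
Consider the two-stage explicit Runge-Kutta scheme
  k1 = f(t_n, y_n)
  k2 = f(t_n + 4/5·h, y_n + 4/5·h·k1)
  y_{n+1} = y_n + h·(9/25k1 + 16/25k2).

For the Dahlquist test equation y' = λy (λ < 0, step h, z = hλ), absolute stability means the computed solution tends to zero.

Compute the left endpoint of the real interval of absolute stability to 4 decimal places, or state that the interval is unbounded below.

z* = -1.9531.

With y'=λy (z=hλ):
  k1=λy_n ⇒ h·k1=z·y_n;  k2=λ(1+4/5z)y_n ⇒ h·k2=z(1+4/5z)y_n
  y_{n+1}/y_n = 1 + 9/25z + 16/25z(1+4/5z) = 1 + z + 64/125z²
  so R(z) = 1 + z + 64/125z².

Solve |R(x)|<1 on ℝ⁻.
x=-1.41: |R|=0.6079
R=1: x+64/125x²=0 ⇒ x=−125/64=-1.9531; min R=1−1/(4·64/125)=0.5117>−1
Confirm numerically:
  x=-1.758: |R|=0.82437 <1
  x=-1.623: |R|=0.72567 <1
  x=-1.484: |R|=0.64356 <1
  x=-0.878: |R|=0.51669 <1
  x=-2.463: |R|=1.64298 >1
  x=-2.386: |R|=1.52881 >1
  x=-2.323: |R|=1.43992 >1
Interval (-1.9531, 0).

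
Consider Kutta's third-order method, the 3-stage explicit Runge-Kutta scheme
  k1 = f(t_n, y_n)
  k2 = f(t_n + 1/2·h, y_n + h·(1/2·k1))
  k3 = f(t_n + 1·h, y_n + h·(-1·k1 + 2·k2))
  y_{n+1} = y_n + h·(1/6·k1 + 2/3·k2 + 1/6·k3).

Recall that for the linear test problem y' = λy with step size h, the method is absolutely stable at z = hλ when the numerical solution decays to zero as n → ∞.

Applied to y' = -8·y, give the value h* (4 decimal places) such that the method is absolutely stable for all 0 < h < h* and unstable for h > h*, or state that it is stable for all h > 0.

On y'=λy, z=hλ:
  order 3, 3-stage ⇒ R(z)=1+z+z^2/2+z^3/6
  (e.g. R(-0.57)=0.56158, |R|=0.56158)

Solve |R(x)|<1 on ℝ⁻.
x=-0.57: |R|=0.5616
|R(-2.47)|=0.9311 |R(-2.12)|=0.4608 |R(-1.99)|=0.3234
Bisect:
  x_lo=-3.1340 |R|=2.3532  x_hi=-0.0971 |R|=0.9074
  mid=-1.61554 |R|=0.01331 →hi
  mid=-2.37475 |R|=0.78707 →hi
  mid=-2.75435 |R|=1.44376 →lo
  mid=-2.56455 |R|=1.08723 →lo
  mid=-2.46965 |R|=0.93054 →hi
  mid=-2.51710 |R|=1.00718 →lo
  mid=-2.49338 |R|=0.96844 →hi
  mid=-2.50524 |R|=0.98770 →hi
  mid=-2.51117 |R|=0.99741 →hi
  mid=-2.51414 |R|=1.00229 →lo
  ...
  [-2.51284,-2.51265] ⇒ x*=-2.5127
Stable set (-2.5127, 0).

(-2.5127,0); λ=-8 ⇒ h* = 0.3141.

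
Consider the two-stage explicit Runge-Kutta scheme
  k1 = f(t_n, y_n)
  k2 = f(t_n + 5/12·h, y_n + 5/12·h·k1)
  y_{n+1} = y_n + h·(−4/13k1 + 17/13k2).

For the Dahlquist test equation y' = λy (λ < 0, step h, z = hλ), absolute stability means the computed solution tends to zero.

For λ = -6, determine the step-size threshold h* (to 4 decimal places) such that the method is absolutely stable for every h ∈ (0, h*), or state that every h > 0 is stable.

Test eqn y'=λy, z=hλ:
  k1=λy_n ⇒ h·k1=z·y_n;  k2=λ(1+5/12z)y_n ⇒ h·k2=z(1+5/12z)y_n
  y_{n+1}/y_n = 1 − 4/13z + 17/13z(1+5/12z) = 1 + z + 85/156z²
  R(z) = 1 + z + 85/156z².

Find x<0 with |R(x)|<1.
x=-1.72: |R|=0.8919
R=1: x+85/156x²=0 ⇒ x=−156/85=-1.8353; min R=1−1/(4·85/156)=0.5412>−1
Confirm numerically:
  x=-1.714: |R|=0.88672 <1
  x=-1.672: |R|=0.85123 <1
  x=-1.606: |R|=0.79935 <1
  x=-1.128: |R|=0.56529 <1
  x=-2.279: |R|=1.55098 >1
  x=-2.152: |R|=1.37136 >1
Stable set (-1.8353, 0).

(-1.8353,0); λ=-6 ⇒ h* = (156/85)/6 = 0.3059.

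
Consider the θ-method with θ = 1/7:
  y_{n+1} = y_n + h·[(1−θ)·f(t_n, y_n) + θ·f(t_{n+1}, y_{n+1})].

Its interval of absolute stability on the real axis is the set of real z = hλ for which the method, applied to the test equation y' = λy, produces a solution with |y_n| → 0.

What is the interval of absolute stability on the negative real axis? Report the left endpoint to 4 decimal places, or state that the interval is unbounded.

(-2.8000, 0).

Set f=λy, z=hλ:
  y_{n+1} = y_n + z·[6/7·y_n + 1/7·y_{n+1}] ⇒ (1 − 1/7z)y_{n+1} = (1 + 6/7z)y_n
  ⇒ R(z) = (1 + 6/7z)/(1 − 1/7z).

Need |R(x)|<1, x<0.
x=-1.01: |R|=0.1174
R=−1: 1+6/7x = −1+1/7x ⇒ -5/7x=2 ⇒ x=2/(-5/7)=-2.8000
Confirm numerically:
  x=-2.747: |R|=0.97281 <1
  x=-2.660: |R|=0.92754 <1
  x=-1.661: |R|=0.34245 <1
  x=-1.511: |R|=0.24274 <1
  x=-3.252: |R|=1.22044 >1
  x=-3.191: |R|=1.19184 >1
So |R|<1 on (-2.8000, 0).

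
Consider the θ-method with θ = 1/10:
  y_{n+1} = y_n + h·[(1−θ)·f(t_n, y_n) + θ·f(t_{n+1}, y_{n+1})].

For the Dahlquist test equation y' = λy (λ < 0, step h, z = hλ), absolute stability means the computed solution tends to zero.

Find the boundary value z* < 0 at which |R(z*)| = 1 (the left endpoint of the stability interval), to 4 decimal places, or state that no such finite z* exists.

With y'=λy (z=hλ):
  y_{n+1} = y_n + z·[9/10·y_n + 1/10·y_{n+1}] ⇒ (1 − 1/10z)y_{n+1} = (1 + 9/10z)y_n
  R(z) = (1 + 9/10z)/(1 − 1/10z).

Need |R(x)|<1, x<0.
x=-1.06: |R|=0.0416
R=−1: 1+9/10x = −1+1/10x ⇒ -4/5x=2 ⇒ x=2/(-4/5)=-2.5000
Confirm numerically:
  x=-1.963: |R|=0.64089 <1
  x=-1.940: |R|=0.62479 <1
  x=-1.814: |R|=0.53547 <1
  x=-1.071: |R|=0.03261 <1
  x=-2.952: |R|=1.27918 >1
  x=-2.909: |R|=1.25347 >1
So |R|<1 on (-2.5000, 0).

left endpoint -2.5000.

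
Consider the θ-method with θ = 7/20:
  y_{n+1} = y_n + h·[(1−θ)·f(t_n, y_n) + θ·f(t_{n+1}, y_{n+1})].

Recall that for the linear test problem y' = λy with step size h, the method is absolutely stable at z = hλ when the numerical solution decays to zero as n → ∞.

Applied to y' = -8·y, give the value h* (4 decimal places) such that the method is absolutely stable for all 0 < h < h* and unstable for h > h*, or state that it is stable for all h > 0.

With y'=λy (z=hλ):
  y_{n+1} = y_n + z·[13/20·y_n + 7/20·y_{n+1}] ⇒ (1 − 7/20z)y_{n+1} = (1 + 13/20z)y_n
  ⇒ R(z) = (1 + 13/20z)/(1 − 7/20z).

Solve |R(x)|<1 on ℝ⁻.
x=-1.58: |R|=0.0174
R=−1: 1+13/20x = −1+7/20x ⇒ -3/10x=2 ⇒ x=2/(-3/10)=-6.6667
Confirm numerically:
  x=-6.083: |R|=0.94404 <1
  x=-5.918: |R|=0.92687 <1
  x=-4.410: |R|=0.73383 <1
  x=-7.138: |R|=1.04042 >1
  x=-7.112: |R|=1.03829 >1
  x=-7.028: |R|=1.03133 >1
So |R|<1 on (-6.6667, 0).

(-6.6667,0); λ=-8 ⇒ h* = (20/3)/8 = 0.8333.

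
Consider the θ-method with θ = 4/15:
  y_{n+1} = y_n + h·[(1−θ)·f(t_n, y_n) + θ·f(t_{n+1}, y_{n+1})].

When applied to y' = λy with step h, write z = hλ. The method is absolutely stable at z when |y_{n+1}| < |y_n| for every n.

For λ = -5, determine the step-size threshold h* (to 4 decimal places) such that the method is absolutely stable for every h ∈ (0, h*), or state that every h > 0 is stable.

(-4.2857,0); λ=-5 ⇒ h* = (30/7)/5 = 0.8571.

With y'=λy (z=hλ):
  y_{n+1} = y_n + z·[11/15·y_n + 4/15·y_{n+1}] ⇒ (1 − 4/15z)y_{n+1} = (1 + 11/15z)y_n
  ⇒ R(z) = (1 + 11/15z)/(1 − 4/15z).

Need |R(x)|<1, x<0.
x=-1.7: |R|=0.1697
R=−1: 1+11/15x = −1+4/15x ⇒ -7/15x=2 ⇒ x=2/(-7/15)=-4.2857
Confirm numerically:
  x=-3.703: |R|=0.86318 <1
  x=-3.354: |R|=0.77048 <1
  x=-3.131: |R|=0.70633 <1
  x=-2.509: |R|=0.50324 <1
  x=-4.524: |R|=1.05040 >1
  x=-4.363: |R|=1.01667 >1
Interval (-4.2857, 0).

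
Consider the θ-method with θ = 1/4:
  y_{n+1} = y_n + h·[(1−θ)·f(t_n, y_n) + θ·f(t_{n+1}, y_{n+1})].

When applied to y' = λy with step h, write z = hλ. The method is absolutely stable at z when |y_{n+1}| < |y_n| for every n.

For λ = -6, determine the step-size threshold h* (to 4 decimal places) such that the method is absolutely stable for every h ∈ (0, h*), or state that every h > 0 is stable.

(-4.0000,0); λ=-6 ⇒ h* = (4)/6 = 0.6667.

On y'=λy, z=hλ:
  y_{n+1} = y_n + z·[3/4·y_n + 1/4·y_{n+1}] ⇒ (1 − 1/4z)y_{n+1} = (1 + 3/4z)y_n
  R(z) = (1 + 3/4z)/(1 − 1/4z).

Boundary: |R(x)|=1, x<0.
x=-1.11: |R|=0.1311
R=−1: 1+3/4x = −1+1/4x ⇒ -1/2x=2 ⇒ x=2/(-1/2)=-4.0000
Confirm numerically:
  x=-3.978: |R|=0.99448 <1
  x=-3.860: |R|=0.96438 <1
  x=-3.130: |R|=0.75596 <1
  x=-4.401: |R|=1.09546 >1
  x=-4.363: |R|=1.08681 >1
  x=-4.140: |R|=1.03440 >1
Stable set (-4.0000, 0).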